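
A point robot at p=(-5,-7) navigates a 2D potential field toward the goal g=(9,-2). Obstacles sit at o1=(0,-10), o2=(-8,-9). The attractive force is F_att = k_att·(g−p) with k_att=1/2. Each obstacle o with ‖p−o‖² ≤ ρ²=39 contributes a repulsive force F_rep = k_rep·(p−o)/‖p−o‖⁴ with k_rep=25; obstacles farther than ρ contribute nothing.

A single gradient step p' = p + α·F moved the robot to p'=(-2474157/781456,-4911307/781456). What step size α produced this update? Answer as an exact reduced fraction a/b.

α = 1/4

F_att = 1/2·(g−p) = 1/2·(14,5) = (7.0000,2.5000)
o1: d²=34 ≤ ρ²=39; F_rep = 25·(-5,3)/34² = (-0.1081,0.0649)
o2: d²=13 ≤ ρ²=39; F_rep = 25·(3,2)/13² = (0.4438,0.2959)
F = F_att + ΣF_rep = (7.3357,2.8607)
Δp = p'−p = (1.8339,0.7152); α = Δx/Fx = (1433123/781456) / (1433123/195364) = 1/4
check: Δy/Fy = (558885/781456) / (558885/195364) = 1/4 ✓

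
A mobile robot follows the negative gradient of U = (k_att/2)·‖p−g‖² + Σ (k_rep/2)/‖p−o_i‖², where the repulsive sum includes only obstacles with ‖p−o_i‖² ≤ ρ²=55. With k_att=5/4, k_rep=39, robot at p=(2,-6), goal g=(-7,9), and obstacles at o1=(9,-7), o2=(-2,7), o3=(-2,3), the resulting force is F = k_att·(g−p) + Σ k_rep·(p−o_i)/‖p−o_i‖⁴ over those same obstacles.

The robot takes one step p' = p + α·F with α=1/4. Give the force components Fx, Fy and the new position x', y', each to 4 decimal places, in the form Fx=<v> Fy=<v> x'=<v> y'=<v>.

F_att = 5/4·(g−p) = 5/4·(-9,15) = (-11.2500,18.7500)
o1: d²=50 ≤ ρ²=55; F_rep = 39·(-7,1)/50² = (-0.1092,0.0156)
o2: d²=185 > ρ²=55 → inactive
o3: d²=97 > ρ²=55 → inactive
F = F_att + ΣF_rep = (-11.3592,18.7656)
p' = p + 1/4·F = (-0.8398,-1.3086)

Fx=-11.3592 Fy=18.7656 x'=-0.8398 y'=-1.3086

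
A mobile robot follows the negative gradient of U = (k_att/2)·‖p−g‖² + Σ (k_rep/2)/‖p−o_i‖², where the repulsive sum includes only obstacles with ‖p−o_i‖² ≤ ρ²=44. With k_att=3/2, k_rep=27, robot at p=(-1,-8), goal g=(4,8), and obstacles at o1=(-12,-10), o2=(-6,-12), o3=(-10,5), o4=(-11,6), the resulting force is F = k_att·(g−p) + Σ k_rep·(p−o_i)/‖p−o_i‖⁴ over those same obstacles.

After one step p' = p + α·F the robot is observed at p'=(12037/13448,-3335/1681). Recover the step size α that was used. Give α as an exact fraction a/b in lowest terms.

F_att = 3/2·(g−p) = 3/2·(5,16) = (7.5000,24.0000)
o1: d²=125 > ρ²=44 → inactive
o2: d²=41 ≤ ρ²=44; F_rep = 27·(5,4)/41² = (0.0803,0.0642)
o3: d²=250 > ρ²=44 → inactive
o4: d²=296 > ρ²=44 → inactive
F = F_att + ΣF_rep = (7.5803,24.0642)
Δp = p'−p = (1.8951,6.0161); α = Δx/Fx = (25485/13448) / (25485/3362) = 1/4
check: Δy/Fy = (10113/1681) / (40452/1681) = 1/4 ✓

α = 1/4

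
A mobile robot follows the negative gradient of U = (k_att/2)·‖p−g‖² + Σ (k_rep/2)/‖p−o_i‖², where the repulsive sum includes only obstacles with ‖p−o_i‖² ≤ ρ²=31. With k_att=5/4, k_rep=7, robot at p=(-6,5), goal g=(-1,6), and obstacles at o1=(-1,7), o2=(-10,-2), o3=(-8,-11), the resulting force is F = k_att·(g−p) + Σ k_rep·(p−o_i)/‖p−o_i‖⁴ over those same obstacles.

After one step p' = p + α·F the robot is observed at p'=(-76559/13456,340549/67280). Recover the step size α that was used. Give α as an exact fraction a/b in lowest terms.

F_att = 5/4·(g−p) = 5/4·(5,1) = (6.2500,1.2500)
o1: d²=29 ≤ ρ²=31; F_rep = 7·(-5,-2)/29² = (-0.0416,-0.0166)
o2: d²=65 > ρ²=31 → inactive
o3: d²=260 > ρ²=31 → inactive
F = F_att + ΣF_rep = (6.2084,1.2334)
Δp = p'−p = (0.3104,0.0617); α = Δx/Fx = (4177/13456) / (20885/3364) = 1/20
check: Δy/Fy = (4149/67280) / (4149/3364) = 1/20 ✓

α = 1/20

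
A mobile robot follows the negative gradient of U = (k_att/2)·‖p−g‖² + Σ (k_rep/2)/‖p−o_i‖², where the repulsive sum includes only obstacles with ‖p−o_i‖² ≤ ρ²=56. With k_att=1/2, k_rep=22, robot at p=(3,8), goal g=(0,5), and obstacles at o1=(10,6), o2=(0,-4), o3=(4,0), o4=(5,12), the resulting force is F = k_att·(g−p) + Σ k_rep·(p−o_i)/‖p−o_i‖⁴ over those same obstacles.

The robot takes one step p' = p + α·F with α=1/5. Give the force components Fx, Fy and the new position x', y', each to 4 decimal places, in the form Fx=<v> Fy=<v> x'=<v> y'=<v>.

Fx=-1.6648 Fy=-1.7043 x'=2.6670 y'=7.6591

F_att = 1/2·(g−p) = 1/2·(-3,-3) = (-1.5000,-1.5000)
o1: d²=53 ≤ ρ²=56; F_rep = 22·(-7,2)/53² = (-0.0548,0.0157)
o2: d²=153 > ρ²=56 → inactive
o3: d²=65 > ρ²=56 → inactive
o4: d²=20 ≤ ρ²=56; F_rep = 22·(-2,-4)/20² = (-0.1100,-0.2200)
F = F_att + ΣF_rep = (-1.6648,-1.7043)
p' = p + 1/5·F = (2.6670,7.6591)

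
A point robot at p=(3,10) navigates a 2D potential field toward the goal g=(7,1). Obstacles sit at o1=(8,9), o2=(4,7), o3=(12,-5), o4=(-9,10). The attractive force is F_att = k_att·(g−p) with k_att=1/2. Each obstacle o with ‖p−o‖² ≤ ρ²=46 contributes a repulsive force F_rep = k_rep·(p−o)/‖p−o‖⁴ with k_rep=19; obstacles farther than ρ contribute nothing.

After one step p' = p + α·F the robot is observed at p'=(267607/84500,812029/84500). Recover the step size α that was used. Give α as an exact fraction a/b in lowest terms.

α = 1/10

F_att = 1/2·(g−p) = 1/2·(4,-9) = (2.0000,-4.5000)
o1: d²=26 ≤ ρ²=46; F_rep = 19·(-5,1)/26² = (-0.1405,0.0281)
o2: d²=10 ≤ ρ²=46; F_rep = 19·(-1,3)/10² = (-0.1900,0.5700)
o3: d²=306 > ρ²=46 → inactive
o4: d²=144 > ρ²=46 → inactive
F = F_att + ΣF_rep = (1.6695,-3.9019)
Δp = p'−p = (0.1669,-0.3902); α = Δx/Fx = (14107/84500) / (14107/8450) = 1/10
check: Δy/Fy = (-32971/84500) / (-32971/8450) = 1/10 ✓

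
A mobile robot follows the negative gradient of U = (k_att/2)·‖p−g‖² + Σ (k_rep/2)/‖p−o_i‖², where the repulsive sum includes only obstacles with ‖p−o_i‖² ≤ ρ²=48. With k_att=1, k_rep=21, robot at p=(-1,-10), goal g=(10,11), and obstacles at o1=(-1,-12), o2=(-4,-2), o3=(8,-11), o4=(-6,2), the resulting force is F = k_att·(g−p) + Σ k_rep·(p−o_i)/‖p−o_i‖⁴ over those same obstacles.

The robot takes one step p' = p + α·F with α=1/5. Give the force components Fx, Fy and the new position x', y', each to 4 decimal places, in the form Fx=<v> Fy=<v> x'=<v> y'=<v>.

Fx=11.0000 Fy=23.6250 x'=1.2000 y'=-5.2750

F_att = 1·(g−p) = 1·(11,21) = (11.0000,21.0000)
o1: d²=4 ≤ ρ²=48; F_rep = 21·(0,2)/4² = (0.0000,2.6250)
o2: d²=73 > ρ²=48 → inactive
o3: d²=82 > ρ²=48 → inactive
o4: d²=169 > ρ²=48 → inactive
F = F_att + ΣF_rep = (11.0000,23.6250)
p' = p + 1/5·F = (1.2000,-5.2750)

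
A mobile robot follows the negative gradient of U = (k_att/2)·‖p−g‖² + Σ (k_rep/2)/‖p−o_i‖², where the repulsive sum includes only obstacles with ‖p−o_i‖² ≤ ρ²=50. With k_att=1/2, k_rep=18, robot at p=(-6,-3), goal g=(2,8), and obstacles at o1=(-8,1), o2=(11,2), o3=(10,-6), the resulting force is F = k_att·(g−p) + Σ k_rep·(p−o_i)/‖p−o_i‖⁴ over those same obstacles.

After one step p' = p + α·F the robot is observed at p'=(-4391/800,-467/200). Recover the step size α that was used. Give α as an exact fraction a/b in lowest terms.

α = 1/8

F_att = 1/2·(g−p) = 1/2·(8,11) = (4.0000,5.5000)
o1: d²=20 ≤ ρ²=50; F_rep = 18·(2,-4)/20² = (0.0900,-0.1800)
o2: d²=314 > ρ²=50 → inactive
o3: d²=265 > ρ²=50 → inactive
F = F_att + ΣF_rep = (4.0900,5.3200)
Δp = p'−p = (0.5112,0.6650); α = Δx/Fx = (409/800) / (409/100) = 1/8
check: Δy/Fy = (133/200) / (133/25) = 1/8 ✓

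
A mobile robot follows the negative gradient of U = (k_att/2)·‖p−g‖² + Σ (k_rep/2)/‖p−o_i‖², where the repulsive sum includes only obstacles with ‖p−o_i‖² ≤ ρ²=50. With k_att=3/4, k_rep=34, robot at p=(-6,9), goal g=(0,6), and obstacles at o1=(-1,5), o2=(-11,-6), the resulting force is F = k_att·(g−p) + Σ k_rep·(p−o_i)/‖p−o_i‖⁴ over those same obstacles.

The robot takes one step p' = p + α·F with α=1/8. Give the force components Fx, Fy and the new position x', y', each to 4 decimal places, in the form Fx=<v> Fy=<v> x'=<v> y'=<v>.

Fx=4.3989 Fy=-2.1691 x'=-5.4501 y'=8.7289

F_att = 3/4·(g−p) = 3/4·(6,-3) = (4.5000,-2.2500)
o1: d²=41 ≤ ρ²=50; F_rep = 34·(-5,4)/41² = (-0.1011,0.0809)
o2: d²=250 > ρ²=50 → inactive
F = F_att + ΣF_rep = (4.3989,-2.1691)
p' = p + 1/8·F = (-5.4501,8.7289)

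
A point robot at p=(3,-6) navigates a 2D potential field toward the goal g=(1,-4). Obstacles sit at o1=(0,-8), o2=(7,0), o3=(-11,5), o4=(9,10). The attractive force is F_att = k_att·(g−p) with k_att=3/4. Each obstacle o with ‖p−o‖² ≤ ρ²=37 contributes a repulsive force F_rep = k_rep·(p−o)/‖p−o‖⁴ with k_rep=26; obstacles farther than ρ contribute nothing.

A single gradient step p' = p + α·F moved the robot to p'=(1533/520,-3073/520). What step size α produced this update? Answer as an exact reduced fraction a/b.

F_att = 3/4·(g−p) = 3/4·(-2,2) = (-1.5000,1.5000)
o1: d²=13 ≤ ρ²=37; F_rep = 26·(3,2)/13² = (0.4615,0.3077)
o2: d²=52 > ρ²=37 → inactive
o3: d²=317 > ρ²=37 → inactive
o4: d²=292 > ρ²=37 → inactive
F = F_att + ΣF_rep = (-1.0385,1.8077)
Δp = p'−p = (-0.0519,0.0904); α = Δx/Fx = (-27/520) / (-27/26) = 1/20
check: Δy/Fy = (47/520) / (47/26) = 1/20 ✓

α = 1/20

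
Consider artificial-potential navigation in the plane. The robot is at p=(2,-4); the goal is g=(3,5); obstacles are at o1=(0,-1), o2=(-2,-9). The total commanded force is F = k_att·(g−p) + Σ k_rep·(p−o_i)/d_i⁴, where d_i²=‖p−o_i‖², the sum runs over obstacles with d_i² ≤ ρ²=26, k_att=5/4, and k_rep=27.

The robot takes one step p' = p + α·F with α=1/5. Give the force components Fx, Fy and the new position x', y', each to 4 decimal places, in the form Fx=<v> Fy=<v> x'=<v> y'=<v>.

F_att = 5/4·(g−p) = 5/4·(1,9) = (1.2500,11.2500)
o1: d²=13 ≤ ρ²=26; F_rep = 27·(2,-3)/13² = (0.3195,-0.4793)
o2: d²=41 > ρ²=26 → inactive
F = F_att + ΣF_rep = (1.5695,10.7707)
p' = p + 1/5·F = (2.3139,-1.8459)

Fx=1.5695 Fy=10.7707 x'=2.3139 y'=-1.8459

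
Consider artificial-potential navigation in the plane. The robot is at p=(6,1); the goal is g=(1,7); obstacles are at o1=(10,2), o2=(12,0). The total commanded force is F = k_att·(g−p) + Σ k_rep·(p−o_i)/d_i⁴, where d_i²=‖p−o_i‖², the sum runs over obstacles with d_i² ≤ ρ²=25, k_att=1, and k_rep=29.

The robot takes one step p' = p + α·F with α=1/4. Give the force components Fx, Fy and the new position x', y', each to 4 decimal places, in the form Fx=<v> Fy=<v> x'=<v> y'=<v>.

F_att = 1·(g−p) = 1·(-5,6) = (-5.0000,6.0000)
o1: d²=17 ≤ ρ²=25; F_rep = 29·(-4,-1)/17² = (-0.4014,-0.1003)
o2: d²=37 > ρ²=25 → inactive
F = F_att + ΣF_rep = (-5.4014,5.8997)
p' = p + 1/4·F = (4.6497,2.4749)

Fx=-5.4014 Fy=5.8997 x'=4.6497 y'=2.4749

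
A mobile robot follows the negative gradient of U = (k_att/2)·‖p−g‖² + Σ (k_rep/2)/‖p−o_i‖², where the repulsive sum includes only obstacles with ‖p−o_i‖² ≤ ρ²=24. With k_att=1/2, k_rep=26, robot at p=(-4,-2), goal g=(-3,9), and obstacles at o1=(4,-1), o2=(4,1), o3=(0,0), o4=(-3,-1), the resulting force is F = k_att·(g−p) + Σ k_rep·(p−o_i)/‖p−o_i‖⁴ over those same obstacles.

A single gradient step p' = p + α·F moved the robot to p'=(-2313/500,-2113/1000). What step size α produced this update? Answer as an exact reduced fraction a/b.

F_att = 1/2·(g−p) = 1/2·(1,11) = (0.5000,5.5000)
o1: d²=65 > ρ²=24 → inactive
o2: d²=73 > ρ²=24 → inactive
o3: d²=20 ≤ ρ²=24; F_rep = 26·(-4,-2)/20² = (-0.2600,-0.1300)
o4: d²=2 ≤ ρ²=24; F_rep = 26·(-1,-1)/2² = (-6.5000,-6.5000)
F = F_att + ΣF_rep = (-6.2600,-1.1300)
Δp = p'−p = (-0.6260,-0.1130); α = Δx/Fx = (-313/500) / (-313/50) = 1/10
check: Δy/Fy = (-113/1000) / (-113/100) = 1/10 ✓

α = 1/10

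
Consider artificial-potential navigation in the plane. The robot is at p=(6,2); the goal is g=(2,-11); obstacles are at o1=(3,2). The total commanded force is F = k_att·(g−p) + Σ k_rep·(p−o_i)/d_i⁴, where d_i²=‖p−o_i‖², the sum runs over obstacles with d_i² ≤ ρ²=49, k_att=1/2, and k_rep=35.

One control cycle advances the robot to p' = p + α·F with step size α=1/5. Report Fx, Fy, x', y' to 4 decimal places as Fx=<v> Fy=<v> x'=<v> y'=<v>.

Fx=-0.7037 Fy=-6.5000 x'=5.8593 y'=0.7000

F_att = 1/2·(g−p) = 1/2·(-4,-13) = (-2.0000,-6.5000)
o1: d²=9 ≤ ρ²=49; F_rep = 35·(3,0)/9² = (1.2963,0.0000)
F = F_att + ΣF_rep = (-0.7037,-6.5000)
p' = p + 1/5·F = (5.8593,0.7000)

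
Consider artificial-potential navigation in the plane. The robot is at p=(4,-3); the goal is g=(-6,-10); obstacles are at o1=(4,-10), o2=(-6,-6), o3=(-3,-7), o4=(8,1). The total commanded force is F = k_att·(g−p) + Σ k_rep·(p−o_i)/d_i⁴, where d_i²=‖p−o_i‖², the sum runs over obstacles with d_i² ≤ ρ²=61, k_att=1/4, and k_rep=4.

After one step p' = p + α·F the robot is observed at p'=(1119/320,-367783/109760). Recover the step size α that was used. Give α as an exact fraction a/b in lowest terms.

F_att = 1/4·(g−p) = 1/4·(-10,-7) = (-2.5000,-1.7500)
o1: d²=49 ≤ ρ²=61; F_rep = 4·(0,7)/49² = (0.0000,0.0117)
o2: d²=109 > ρ²=61 → inactive
o3: d²=65 > ρ²=61 → inactive
o4: d²=32 ≤ ρ²=61; F_rep = 4·(-4,-4)/32² = (-0.0156,-0.0156)
F = F_att + ΣF_rep = (-2.5156,-1.7540)
Δp = p'−p = (-0.5031,-0.3508); α = Δx/Fx = (-161/320) / (-161/64) = 1/5
check: Δy/Fy = (-38503/109760) / (-38503/21952) = 1/5 ✓

α = 1/5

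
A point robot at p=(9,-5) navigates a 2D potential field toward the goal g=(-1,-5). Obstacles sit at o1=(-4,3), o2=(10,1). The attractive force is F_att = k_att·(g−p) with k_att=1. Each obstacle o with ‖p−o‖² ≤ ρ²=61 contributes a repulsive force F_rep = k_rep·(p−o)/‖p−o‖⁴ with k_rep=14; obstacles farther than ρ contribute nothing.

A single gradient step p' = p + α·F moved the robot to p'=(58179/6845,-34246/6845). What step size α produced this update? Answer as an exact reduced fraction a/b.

α = 1/20

F_att = 1·(g−p) = 1·(-10,0) = (-10.0000,0.0000)
o1: d²=233 > ρ²=61 → inactive
o2: d²=37 ≤ ρ²=61; F_rep = 14·(-1,-6)/37² = (-0.0102,-0.0614)
F = F_att + ΣF_rep = (-10.0102,-0.0614)
Δp = p'−p = (-0.5005,-0.0031); α = Δx/Fx = (-3426/6845) / (-13704/1369) = 1/20
check: Δy/Fy = (-21/6845) / (-84/1369) = 1/20 ✓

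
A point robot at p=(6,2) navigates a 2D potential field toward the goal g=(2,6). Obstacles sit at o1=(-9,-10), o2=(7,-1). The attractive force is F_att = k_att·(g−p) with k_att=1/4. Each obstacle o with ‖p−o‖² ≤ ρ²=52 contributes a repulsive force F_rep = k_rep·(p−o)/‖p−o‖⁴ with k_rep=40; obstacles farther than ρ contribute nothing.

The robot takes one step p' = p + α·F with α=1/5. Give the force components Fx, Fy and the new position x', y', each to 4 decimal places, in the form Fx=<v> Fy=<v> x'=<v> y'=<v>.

F_att = 1/4·(g−p) = 1/4·(-4,4) = (-1.0000,1.0000)
o1: d²=369 > ρ²=52 → inactive
o2: d²=10 ≤ ρ²=52; F_rep = 40·(-1,3)/10² = (-0.4000,1.2000)
F = F_att + ΣF_rep = (-1.4000,2.2000)
p' = p + 1/5·F = (5.7200,2.4400)

Fx=-1.4000 Fy=2.2000 x'=5.7200 y'=2.4400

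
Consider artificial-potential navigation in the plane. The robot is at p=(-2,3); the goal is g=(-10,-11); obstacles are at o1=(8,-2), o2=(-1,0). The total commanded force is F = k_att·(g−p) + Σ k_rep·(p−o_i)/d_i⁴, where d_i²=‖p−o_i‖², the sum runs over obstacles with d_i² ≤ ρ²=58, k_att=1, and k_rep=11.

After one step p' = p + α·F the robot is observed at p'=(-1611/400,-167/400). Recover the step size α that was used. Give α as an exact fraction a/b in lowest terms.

F_att = 1·(g−p) = 1·(-8,-14) = (-8.0000,-14.0000)
o1: d²=125 > ρ²=58 → inactive
o2: d²=10 ≤ ρ²=58; F_rep = 11·(-1,3)/10² = (-0.1100,0.3300)
F = F_att + ΣF_rep = (-8.1100,-13.6700)
Δp = p'−p = (-2.0275,-3.4175); α = Δx/Fx = (-811/400) / (-811/100) = 1/4
check: Δy/Fy = (-1367/400) / (-1367/100) = 1/4 ✓

α = 1/4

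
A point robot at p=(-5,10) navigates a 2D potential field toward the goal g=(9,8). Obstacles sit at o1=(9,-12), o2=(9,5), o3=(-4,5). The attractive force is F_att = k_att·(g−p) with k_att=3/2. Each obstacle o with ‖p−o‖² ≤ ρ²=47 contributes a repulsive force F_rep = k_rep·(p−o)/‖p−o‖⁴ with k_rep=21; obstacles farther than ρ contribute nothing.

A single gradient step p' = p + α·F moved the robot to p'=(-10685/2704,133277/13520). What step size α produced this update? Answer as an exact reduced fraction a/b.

F_att = 3/2·(g−p) = 3/2·(14,-2) = (21.0000,-3.0000)
o1: d²=680 > ρ²=47 → inactive
o2: d²=221 > ρ²=47 → inactive
o3: d²=26 ≤ ρ²=47; F_rep = 21·(-1,5)/26² = (-0.0311,0.1553)
F = F_att + ΣF_rep = (20.9689,-2.8447)
Δp = p'−p = (1.0484,-0.1422); α = Δx/Fx = (2835/2704) / (14175/676) = 1/20
check: Δy/Fy = (-1923/13520) / (-1923/676) = 1/20 ✓

α = 1/20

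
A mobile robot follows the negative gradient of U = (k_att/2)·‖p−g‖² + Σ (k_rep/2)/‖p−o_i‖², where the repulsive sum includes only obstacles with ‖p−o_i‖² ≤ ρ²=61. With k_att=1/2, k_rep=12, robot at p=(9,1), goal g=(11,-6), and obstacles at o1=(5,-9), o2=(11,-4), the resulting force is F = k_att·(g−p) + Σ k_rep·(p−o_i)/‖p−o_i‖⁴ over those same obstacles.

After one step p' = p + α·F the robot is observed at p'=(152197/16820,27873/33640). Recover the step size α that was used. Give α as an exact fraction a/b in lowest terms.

α = 1/20

F_att = 1/2·(g−p) = 1/2·(2,-7) = (1.0000,-3.5000)
o1: d²=116 > ρ²=61 → inactive
o2: d²=29 ≤ ρ²=61; F_rep = 12·(-2,5)/29² = (-0.0285,0.0713)
F = F_att + ΣF_rep = (0.9715,-3.4287)
Δp = p'−p = (0.0486,-0.1714); α = Δx/Fx = (817/16820) / (817/841) = 1/20
check: Δy/Fy = (-5767/33640) / (-5767/1682) = 1/20 ✓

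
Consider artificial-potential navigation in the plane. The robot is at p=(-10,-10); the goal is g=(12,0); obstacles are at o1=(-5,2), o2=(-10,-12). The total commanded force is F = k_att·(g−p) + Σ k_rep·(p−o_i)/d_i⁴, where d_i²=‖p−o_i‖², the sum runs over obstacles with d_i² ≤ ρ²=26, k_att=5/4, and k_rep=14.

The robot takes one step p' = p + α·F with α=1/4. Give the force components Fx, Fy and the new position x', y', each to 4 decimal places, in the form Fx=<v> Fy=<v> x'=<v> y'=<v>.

F_att = 5/4·(g−p) = 5/4·(22,10) = (27.5000,12.5000)
o1: d²=169 > ρ²=26 → inactive
o2: d²=4 ≤ ρ²=26; F_rep = 14·(0,2)/4² = (0.0000,1.7500)
F = F_att + ΣF_rep = (27.5000,14.2500)
p' = p + 1/4·F = (-3.1250,-6.4375)

Fx=27.5000 Fy=14.2500 x'=-3.1250 y'=-6.4375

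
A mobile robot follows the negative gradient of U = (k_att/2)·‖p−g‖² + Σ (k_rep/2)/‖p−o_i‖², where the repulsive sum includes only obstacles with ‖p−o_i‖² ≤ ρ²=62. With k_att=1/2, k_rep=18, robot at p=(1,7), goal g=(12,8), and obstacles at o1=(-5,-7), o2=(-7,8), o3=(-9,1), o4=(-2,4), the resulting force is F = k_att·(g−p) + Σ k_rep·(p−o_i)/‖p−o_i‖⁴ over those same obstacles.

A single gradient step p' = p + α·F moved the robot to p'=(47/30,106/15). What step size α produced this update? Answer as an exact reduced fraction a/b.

F_att = 1/2·(g−p) = 1/2·(11,1) = (5.5000,0.5000)
o1: d²=232 > ρ²=62 → inactive
o2: d²=65 > ρ²=62 → inactive
o3: d²=136 > ρ²=62 → inactive
o4: d²=18 ≤ ρ²=62; F_rep = 18·(3,3)/18² = (0.1667,0.1667)
F = F_att + ΣF_rep = (5.6667,0.6667)
Δp = p'−p = (0.5667,0.0667); α = Δx/Fx = (17/30) / (17/3) = 1/10
check: Δy/Fy = (1/15) / (2/3) = 1/10 ✓

α = 1/10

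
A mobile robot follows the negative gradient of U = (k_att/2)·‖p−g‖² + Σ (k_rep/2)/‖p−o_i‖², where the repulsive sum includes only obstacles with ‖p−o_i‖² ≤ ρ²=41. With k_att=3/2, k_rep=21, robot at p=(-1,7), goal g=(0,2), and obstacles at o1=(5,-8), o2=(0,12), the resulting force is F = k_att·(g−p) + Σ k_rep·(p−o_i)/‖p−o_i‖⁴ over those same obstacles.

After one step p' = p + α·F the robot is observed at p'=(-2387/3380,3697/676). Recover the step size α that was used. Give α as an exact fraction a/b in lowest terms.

α = 1/5

F_att = 3/2·(g−p) = 3/2·(1,-5) = (1.5000,-7.5000)
o1: d²=261 > ρ²=41 → inactive
o2: d²=26 ≤ ρ²=41; F_rep = 21·(-1,-5)/26² = (-0.0311,-0.1553)
F = F_att + ΣF_rep = (1.4689,-7.6553)
Δp = p'−p = (0.2938,-1.5311); α = Δx/Fx = (993/3380) / (993/676) = 1/5
check: Δy/Fy = (-1035/676) / (-5175/676) = 1/5 ✓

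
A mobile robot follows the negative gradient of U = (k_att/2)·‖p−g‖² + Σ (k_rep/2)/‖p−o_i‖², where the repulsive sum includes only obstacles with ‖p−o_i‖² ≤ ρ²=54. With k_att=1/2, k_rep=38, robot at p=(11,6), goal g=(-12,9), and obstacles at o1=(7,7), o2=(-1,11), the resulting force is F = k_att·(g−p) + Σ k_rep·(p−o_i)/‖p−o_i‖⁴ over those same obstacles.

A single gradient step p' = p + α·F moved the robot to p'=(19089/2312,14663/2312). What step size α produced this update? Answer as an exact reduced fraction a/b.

α = 1/4

F_att = 1/2·(g−p) = 1/2·(-23,3) = (-11.5000,1.5000)
o1: d²=17 ≤ ρ²=54; F_rep = 38·(4,-1)/17² = (0.5260,-0.1315)
o2: d²=169 > ρ²=54 → inactive
F = F_att + ΣF_rep = (-10.9740,1.3685)
Δp = p'−p = (-2.7435,0.3421); α = Δx/Fx = (-6343/2312) / (-6343/578) = 1/4
check: Δy/Fy = (791/2312) / (791/578) = 1/4 ✓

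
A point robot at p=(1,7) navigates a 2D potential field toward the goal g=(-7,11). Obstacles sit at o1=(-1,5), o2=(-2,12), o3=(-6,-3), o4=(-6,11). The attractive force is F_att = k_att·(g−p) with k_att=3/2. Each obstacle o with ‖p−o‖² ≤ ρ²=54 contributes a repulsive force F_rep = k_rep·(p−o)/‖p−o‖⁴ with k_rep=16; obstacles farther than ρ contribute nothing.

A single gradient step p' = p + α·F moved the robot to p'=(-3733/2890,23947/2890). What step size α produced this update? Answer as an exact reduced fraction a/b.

α = 1/5

F_att = 3/2·(g−p) = 3/2·(-8,4) = (-12.0000,6.0000)
o1: d²=8 ≤ ρ²=54; F_rep = 16·(2,2)/8² = (0.5000,0.5000)
o2: d²=34 ≤ ρ²=54; F_rep = 16·(3,-5)/34² = (0.0415,-0.0692)
o3: d²=149 > ρ²=54 → inactive
o4: d²=65 > ρ²=54 → inactive
F = F_att + ΣF_rep = (-11.4585,6.4308)
Δp = p'−p = (-2.2917,1.2862); α = Δx/Fx = (-6623/2890) / (-6623/578) = 1/5
check: Δy/Fy = (3717/2890) / (3717/578) = 1/5 ✓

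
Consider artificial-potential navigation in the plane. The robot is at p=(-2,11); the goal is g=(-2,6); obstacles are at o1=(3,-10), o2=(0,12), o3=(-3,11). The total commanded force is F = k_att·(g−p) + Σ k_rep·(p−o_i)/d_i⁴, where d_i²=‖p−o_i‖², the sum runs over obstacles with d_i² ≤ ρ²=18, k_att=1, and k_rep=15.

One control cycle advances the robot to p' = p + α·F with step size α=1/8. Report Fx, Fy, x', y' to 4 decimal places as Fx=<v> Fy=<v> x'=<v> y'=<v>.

F_att = 1·(g−p) = 1·(0,-5) = (0.0000,-5.0000)
o1: d²=466 > ρ²=18 → inactive
o2: d²=5 ≤ ρ²=18; F_rep = 15·(-2,-1)/5² = (-1.2000,-0.6000)
o3: d²=1 ≤ ρ²=18; F_rep = 15·(1,0)/1² = (15.0000,0.0000)
F = F_att + ΣF_rep = (13.8000,-5.6000)
p' = p + 1/8·F = (-0.2750,10.3000)

Fx=13.8000 Fy=-5.6000 x'=-0.2750 y'=10.3000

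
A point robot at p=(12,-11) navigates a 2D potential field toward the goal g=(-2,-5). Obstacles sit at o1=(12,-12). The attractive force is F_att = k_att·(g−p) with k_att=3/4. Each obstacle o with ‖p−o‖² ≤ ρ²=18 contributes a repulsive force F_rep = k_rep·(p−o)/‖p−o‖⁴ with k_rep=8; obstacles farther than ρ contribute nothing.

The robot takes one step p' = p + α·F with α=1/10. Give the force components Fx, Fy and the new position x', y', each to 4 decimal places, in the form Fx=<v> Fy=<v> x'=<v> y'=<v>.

Fx=-10.5000 Fy=12.5000 x'=10.9500 y'=-9.7500

F_att = 3/4·(g−p) = 3/4·(-14,6) = (-10.5000,4.5000)
o1: d²=1 ≤ ρ²=18; F_rep = 8·(0,1)/1² = (0.0000,8.0000)
F = F_att + ΣF_rep = (-10.5000,12.5000)
p' = p + 1/10·F = (10.9500,-9.7500)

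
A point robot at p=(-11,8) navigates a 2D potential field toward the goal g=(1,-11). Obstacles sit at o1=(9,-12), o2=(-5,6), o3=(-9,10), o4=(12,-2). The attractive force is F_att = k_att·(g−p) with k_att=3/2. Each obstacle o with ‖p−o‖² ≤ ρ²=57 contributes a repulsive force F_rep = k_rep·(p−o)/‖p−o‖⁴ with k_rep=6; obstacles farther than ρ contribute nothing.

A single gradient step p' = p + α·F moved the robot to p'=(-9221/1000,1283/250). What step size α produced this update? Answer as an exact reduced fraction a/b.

α = 1/10

F_att = 3/2·(g−p) = 3/2·(12,-19) = (18.0000,-28.5000)
o1: d²=800 > ρ²=57 → inactive
o2: d²=40 ≤ ρ²=57; F_rep = 6·(-6,2)/40² = (-0.0225,0.0075)
o3: d²=8 ≤ ρ²=57; F_rep = 6·(-2,-2)/8² = (-0.1875,-0.1875)
o4: d²=629 > ρ²=57 → inactive
F = F_att + ΣF_rep = (17.7900,-28.6800)
Δp = p'−p = (1.7790,-2.8680); α = Δx/Fx = (1779/1000) / (1779/100) = 1/10
check: Δy/Fy = (-717/250) / (-717/25) = 1/10 ✓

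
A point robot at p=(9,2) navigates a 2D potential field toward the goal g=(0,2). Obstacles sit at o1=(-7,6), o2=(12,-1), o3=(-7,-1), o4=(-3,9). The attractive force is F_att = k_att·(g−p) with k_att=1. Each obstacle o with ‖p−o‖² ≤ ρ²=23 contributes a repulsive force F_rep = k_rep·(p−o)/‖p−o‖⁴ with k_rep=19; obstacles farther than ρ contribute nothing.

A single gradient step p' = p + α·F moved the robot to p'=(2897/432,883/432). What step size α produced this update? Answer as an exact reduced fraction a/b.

F_att = 1·(g−p) = 1·(-9,0) = (-9.0000,0.0000)
o1: d²=272 > ρ²=23 → inactive
o2: d²=18 ≤ ρ²=23; F_rep = 19·(-3,3)/18² = (-0.1759,0.1759)
o3: d²=265 > ρ²=23 → inactive
o4: d²=193 > ρ²=23 → inactive
F = F_att + ΣF_rep = (-9.1759,0.1759)
Δp = p'−p = (-2.2940,0.0440); α = Δx/Fx = (-991/432) / (-991/108) = 1/4
check: Δy/Fy = (19/432) / (19/108) = 1/4 ✓

α = 1/4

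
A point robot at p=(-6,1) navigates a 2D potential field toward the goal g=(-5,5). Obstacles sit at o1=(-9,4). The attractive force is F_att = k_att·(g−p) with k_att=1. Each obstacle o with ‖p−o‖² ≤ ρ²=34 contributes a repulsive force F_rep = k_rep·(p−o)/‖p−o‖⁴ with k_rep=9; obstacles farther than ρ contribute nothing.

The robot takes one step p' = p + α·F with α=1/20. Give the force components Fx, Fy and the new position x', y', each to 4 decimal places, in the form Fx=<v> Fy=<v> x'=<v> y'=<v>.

Fx=1.0833 Fy=3.9167 x'=-5.9458 y'=1.1958

F_att = 1·(g−p) = 1·(1,4) = (1.0000,4.0000)
o1: d²=18 ≤ ρ²=34; F_rep = 9·(3,-3)/18² = (0.0833,-0.0833)
F = F_att + ΣF_rep = (1.0833,3.9167)
p' = p + 1/20·F = (-5.9458,1.1958)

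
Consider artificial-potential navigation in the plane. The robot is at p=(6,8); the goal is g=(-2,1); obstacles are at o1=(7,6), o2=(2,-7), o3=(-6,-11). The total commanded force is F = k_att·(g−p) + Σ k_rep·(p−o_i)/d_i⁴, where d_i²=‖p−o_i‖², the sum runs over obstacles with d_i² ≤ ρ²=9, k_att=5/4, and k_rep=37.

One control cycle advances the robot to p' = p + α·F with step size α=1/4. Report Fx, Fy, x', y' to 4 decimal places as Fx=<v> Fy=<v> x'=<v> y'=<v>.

F_att = 5/4·(g−p) = 5/4·(-8,-7) = (-10.0000,-8.7500)
o1: d²=5 ≤ ρ²=9; F_rep = 37·(-1,2)/5² = (-1.4800,2.9600)
o2: d²=241 > ρ²=9 → inactive
o3: d²=505 > ρ²=9 → inactive
F = F_att + ΣF_rep = (-11.4800,-5.7900)
p' = p + 1/4·F = (3.1300,6.5525)

Fx=-11.4800 Fy=-5.7900 x'=3.1300 y'=6.5525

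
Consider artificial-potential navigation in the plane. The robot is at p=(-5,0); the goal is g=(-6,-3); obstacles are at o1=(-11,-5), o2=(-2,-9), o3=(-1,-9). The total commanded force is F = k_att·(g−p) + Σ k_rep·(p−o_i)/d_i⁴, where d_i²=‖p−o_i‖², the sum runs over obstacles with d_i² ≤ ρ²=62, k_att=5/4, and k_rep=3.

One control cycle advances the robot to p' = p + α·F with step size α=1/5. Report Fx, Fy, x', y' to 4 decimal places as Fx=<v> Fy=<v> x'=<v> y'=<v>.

F_att = 5/4·(g−p) = 5/4·(-1,-3) = (-1.2500,-3.7500)
o1: d²=61 ≤ ρ²=62; F_rep = 3·(6,5)/61² = (0.0048,0.0040)
o2: d²=90 > ρ²=62 → inactive
o3: d²=97 > ρ²=62 → inactive
F = F_att + ΣF_rep = (-1.2452,-3.7460)
p' = p + 1/5·F = (-5.2490,-0.7492)

Fx=-1.2452 Fy=-3.7460 x'=-5.2490 y'=-0.7492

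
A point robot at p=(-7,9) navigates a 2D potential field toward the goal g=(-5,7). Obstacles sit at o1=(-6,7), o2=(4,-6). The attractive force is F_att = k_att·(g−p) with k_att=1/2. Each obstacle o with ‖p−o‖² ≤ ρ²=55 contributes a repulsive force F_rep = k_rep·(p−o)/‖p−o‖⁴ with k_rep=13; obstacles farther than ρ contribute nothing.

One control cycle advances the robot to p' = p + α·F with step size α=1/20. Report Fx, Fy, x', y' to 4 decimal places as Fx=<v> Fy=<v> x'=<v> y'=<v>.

F_att = 1/2·(g−p) = 1/2·(2,-2) = (1.0000,-1.0000)
o1: d²=5 ≤ ρ²=55; F_rep = 13·(-1,2)/5² = (-0.5200,1.0400)
o2: d²=346 > ρ²=55 → inactive
F = F_att + ΣF_rep = (0.4800,0.0400)
p' = p + 1/20·F = (-6.9760,9.0020)

Fx=0.4800 Fy=0.0400 x'=-6.9760 y'=9.0020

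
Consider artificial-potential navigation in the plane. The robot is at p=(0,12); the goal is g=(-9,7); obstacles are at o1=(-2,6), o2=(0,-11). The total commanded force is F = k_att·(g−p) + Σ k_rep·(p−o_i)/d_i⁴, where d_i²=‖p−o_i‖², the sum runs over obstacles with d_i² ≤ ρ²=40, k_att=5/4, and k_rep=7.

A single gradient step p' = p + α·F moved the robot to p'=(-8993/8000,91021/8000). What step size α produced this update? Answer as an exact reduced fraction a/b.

α = 1/10

F_att = 5/4·(g−p) = 5/4·(-9,-5) = (-11.2500,-6.2500)
o1: d²=40 ≤ ρ²=40; F_rep = 7·(2,6)/40² = (0.0088,0.0262)
o2: d²=529 > ρ²=40 → inactive
F = F_att + ΣF_rep = (-11.2413,-6.2237)
Δp = p'−p = (-1.1241,-0.6224); α = Δx/Fx = (-8993/8000) / (-8993/800) = 1/10
check: Δy/Fy = (-4979/8000) / (-4979/800) = 1/10 ✓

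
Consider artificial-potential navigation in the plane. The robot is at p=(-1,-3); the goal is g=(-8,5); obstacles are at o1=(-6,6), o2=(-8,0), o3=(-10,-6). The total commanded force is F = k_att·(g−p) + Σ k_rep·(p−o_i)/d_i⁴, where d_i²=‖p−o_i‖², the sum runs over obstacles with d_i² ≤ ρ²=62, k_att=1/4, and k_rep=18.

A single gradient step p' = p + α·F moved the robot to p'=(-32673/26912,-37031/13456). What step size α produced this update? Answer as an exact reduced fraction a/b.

α = 1/8

F_att = 1/4·(g−p) = 1/4·(-7,8) = (-1.7500,2.0000)
o1: d²=106 > ρ²=62 → inactive
o2: d²=58 ≤ ρ²=62; F_rep = 18·(7,-3)/58² = (0.0375,-0.0161)
o3: d²=90 > ρ²=62 → inactive
F = F_att + ΣF_rep = (-1.7125,1.9839)
Δp = p'−p = (-0.2141,0.2480); α = Δx/Fx = (-5761/26912) / (-5761/3364) = 1/8
check: Δy/Fy = (3337/13456) / (3337/1682) = 1/8 ✓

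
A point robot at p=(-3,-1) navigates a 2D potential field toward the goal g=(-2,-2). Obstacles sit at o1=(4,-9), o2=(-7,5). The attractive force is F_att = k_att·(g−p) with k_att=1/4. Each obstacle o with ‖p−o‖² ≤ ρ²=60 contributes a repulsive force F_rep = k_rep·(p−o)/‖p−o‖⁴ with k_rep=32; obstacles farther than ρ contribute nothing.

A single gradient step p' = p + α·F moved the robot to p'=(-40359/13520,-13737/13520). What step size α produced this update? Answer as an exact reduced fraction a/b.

α = 1/20

F_att = 1/4·(g−p) = 1/4·(1,-1) = (0.2500,-0.2500)
o1: d²=113 > ρ²=60 → inactive
o2: d²=52 ≤ ρ²=60; F_rep = 32·(4,-6)/52² = (0.0473,-0.0710)
F = F_att + ΣF_rep = (0.2973,-0.3210)
Δp = p'−p = (0.0149,-0.0161); α = Δx/Fx = (201/13520) / (201/676) = 1/20
check: Δy/Fy = (-217/13520) / (-217/676) = 1/20 ✓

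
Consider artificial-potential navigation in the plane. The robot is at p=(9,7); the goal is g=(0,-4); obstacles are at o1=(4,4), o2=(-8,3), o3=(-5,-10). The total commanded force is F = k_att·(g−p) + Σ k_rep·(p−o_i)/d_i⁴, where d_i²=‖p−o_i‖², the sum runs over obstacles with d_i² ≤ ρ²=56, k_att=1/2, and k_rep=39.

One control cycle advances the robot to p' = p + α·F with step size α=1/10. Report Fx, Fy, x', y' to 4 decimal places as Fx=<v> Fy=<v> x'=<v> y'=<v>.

Fx=-4.3313 Fy=-5.3988 x'=8.5669 y'=6.4601

F_att = 1/2·(g−p) = 1/2·(-9,-11) = (-4.5000,-5.5000)
o1: d²=34 ≤ ρ²=56; F_rep = 39·(5,3)/34² = (0.1687,0.1012)
o2: d²=305 > ρ²=56 → inactive
o3: d²=485 > ρ²=56 → inactive
F = F_att + ΣF_rep = (-4.3313,-5.3988)
p' = p + 1/10·F = (8.5669,6.4601)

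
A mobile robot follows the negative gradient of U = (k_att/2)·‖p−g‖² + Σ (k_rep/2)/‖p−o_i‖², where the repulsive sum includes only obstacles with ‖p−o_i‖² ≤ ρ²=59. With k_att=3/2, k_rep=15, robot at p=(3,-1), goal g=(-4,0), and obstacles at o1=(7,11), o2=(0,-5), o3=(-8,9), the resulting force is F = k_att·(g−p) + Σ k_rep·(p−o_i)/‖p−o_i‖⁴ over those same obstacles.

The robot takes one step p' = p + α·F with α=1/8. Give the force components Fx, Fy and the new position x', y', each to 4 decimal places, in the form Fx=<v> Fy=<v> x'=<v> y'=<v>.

F_att = 3/2·(g−p) = 3/2·(-7,1) = (-10.5000,1.5000)
o1: d²=160 > ρ²=59 → inactive
o2: d²=25 ≤ ρ²=59; F_rep = 15·(3,4)/25² = (0.0720,0.0960)
o3: d²=221 > ρ²=59 → inactive
F = F_att + ΣF_rep = (-10.4280,1.5960)
p' = p + 1/8·F = (1.6965,-0.8005)

Fx=-10.4280 Fy=1.5960 x'=1.6965 y'=-0.8005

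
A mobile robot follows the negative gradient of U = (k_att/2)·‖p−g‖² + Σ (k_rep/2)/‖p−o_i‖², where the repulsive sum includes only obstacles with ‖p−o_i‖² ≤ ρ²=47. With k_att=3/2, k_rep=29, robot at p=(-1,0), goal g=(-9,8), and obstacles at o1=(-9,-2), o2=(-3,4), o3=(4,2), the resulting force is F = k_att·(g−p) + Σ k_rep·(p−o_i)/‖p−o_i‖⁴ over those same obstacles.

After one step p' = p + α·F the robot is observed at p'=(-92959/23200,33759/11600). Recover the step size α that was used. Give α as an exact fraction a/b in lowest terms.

F_att = 3/2·(g−p) = 3/2·(-8,8) = (-12.0000,12.0000)
o1: d²=68 > ρ²=47 → inactive
o2: d²=20 ≤ ρ²=47; F_rep = 29·(2,-4)/20² = (0.1450,-0.2900)
o3: d²=29 ≤ ρ²=47; F_rep = 29·(-5,-2)/29² = (-0.1724,-0.0690)
F = F_att + ΣF_rep = (-12.0274,11.6410)
Δp = p'−p = (-3.0069,2.9103); α = Δx/Fx = (-69759/23200) / (-69759/5800) = 1/4
check: Δy/Fy = (33759/11600) / (33759/2900) = 1/4 ✓

α = 1/4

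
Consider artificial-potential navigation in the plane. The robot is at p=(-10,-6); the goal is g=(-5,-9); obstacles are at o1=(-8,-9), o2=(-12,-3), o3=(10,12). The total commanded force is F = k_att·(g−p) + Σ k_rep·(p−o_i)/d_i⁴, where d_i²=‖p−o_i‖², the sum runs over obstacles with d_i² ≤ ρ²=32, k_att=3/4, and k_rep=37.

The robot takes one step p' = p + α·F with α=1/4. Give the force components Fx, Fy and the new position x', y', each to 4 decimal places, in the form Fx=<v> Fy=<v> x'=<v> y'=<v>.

F_att = 3/4·(g−p) = 3/4·(5,-3) = (3.7500,-2.2500)
o1: d²=13 ≤ ρ²=32; F_rep = 37·(-2,3)/13² = (-0.4379,0.6568)
o2: d²=13 ≤ ρ²=32; F_rep = 37·(2,-3)/13² = (0.4379,-0.6568)
o3: d²=724 > ρ²=32 → inactive
F = F_att + ΣF_rep = (3.7500,-2.2500)
p' = p + 1/4·F = (-9.0625,-6.5625)

Fx=3.7500 Fy=-2.2500 x'=-9.0625 y'=-6.5625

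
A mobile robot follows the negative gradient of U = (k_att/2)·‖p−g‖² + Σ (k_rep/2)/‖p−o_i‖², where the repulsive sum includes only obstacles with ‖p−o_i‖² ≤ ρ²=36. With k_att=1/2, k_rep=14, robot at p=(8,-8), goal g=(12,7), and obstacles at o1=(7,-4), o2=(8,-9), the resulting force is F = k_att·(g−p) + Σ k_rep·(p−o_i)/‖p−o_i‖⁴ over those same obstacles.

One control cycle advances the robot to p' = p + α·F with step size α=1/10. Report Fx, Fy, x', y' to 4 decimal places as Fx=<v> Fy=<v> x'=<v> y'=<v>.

F_att = 1/2·(g−p) = 1/2·(4,15) = (2.0000,7.5000)
o1: d²=17 ≤ ρ²=36; F_rep = 14·(1,-4)/17² = (0.0484,-0.1938)
o2: d²=1 ≤ ρ²=36; F_rep = 14·(0,1)/1² = (0.0000,14.0000)
F = F_att + ΣF_rep = (2.0484,21.3062)
p' = p + 1/10·F = (8.2048,-5.8694)

Fx=2.0484 Fy=21.3062 x'=8.2048 y'=-5.8694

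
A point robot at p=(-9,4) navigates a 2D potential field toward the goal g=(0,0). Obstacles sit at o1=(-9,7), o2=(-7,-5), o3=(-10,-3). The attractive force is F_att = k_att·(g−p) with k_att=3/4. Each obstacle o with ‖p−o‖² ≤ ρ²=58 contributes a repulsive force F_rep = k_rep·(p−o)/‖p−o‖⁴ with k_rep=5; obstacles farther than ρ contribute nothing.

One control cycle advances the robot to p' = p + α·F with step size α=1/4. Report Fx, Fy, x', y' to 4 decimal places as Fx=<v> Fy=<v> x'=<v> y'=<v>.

Fx=6.7520 Fy=-3.1712 x'=-7.3120 y'=3.2072

F_att = 3/4·(g−p) = 3/4·(9,-4) = (6.7500,-3.0000)
o1: d²=9 ≤ ρ²=58; F_rep = 5·(0,-3)/9² = (0.0000,-0.1852)
o2: d²=85 > ρ²=58 → inactive
o3: d²=50 ≤ ρ²=58; F_rep = 5·(1,7)/50² = (0.0020,0.0140)
F = F_att + ΣF_rep = (6.7520,-3.1712)
p' = p + 1/4·F = (-7.3120,3.2072)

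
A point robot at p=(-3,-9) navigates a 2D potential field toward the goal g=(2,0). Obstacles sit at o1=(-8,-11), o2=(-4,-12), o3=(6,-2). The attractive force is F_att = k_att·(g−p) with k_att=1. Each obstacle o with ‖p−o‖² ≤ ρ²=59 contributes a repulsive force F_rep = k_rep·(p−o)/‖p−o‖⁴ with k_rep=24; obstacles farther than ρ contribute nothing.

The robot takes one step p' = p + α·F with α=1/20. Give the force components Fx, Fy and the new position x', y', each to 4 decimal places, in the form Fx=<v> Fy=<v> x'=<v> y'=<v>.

Fx=5.3827 Fy=9.7771 x'=-2.7309 y'=-8.5111

F_att = 1·(g−p) = 1·(5,9) = (5.0000,9.0000)
o1: d²=29 ≤ ρ²=59; F_rep = 24·(5,2)/29² = (0.1427,0.0571)
o2: d²=10 ≤ ρ²=59; F_rep = 24·(1,3)/10² = (0.2400,0.7200)
o3: d²=130 > ρ²=59 → inactive
F = F_att + ΣF_rep = (5.3827,9.7771)
p' = p + 1/20·F = (-2.7309,-8.5111)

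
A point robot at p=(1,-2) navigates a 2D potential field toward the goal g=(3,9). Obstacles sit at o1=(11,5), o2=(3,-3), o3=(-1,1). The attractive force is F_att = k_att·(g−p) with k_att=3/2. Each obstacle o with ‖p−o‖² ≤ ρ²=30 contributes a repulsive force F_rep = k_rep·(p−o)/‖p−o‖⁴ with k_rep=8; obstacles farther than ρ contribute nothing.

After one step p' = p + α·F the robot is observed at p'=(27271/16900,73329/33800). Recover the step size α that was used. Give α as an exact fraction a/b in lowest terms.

F_att = 3/2·(g−p) = 3/2·(2,11) = (3.0000,16.5000)
o1: d²=149 > ρ²=30 → inactive
o2: d²=5 ≤ ρ²=30; F_rep = 8·(-2,1)/5² = (-0.6400,0.3200)
o3: d²=13 ≤ ρ²=30; F_rep = 8·(2,-3)/13² = (0.0947,-0.1420)
F = F_att + ΣF_rep = (2.4547,16.6780)
Δp = p'−p = (0.6137,4.1695); α = Δx/Fx = (10371/16900) / (10371/4225) = 1/4
check: Δy/Fy = (140929/33800) / (140929/8450) = 1/4 ✓

α = 1/4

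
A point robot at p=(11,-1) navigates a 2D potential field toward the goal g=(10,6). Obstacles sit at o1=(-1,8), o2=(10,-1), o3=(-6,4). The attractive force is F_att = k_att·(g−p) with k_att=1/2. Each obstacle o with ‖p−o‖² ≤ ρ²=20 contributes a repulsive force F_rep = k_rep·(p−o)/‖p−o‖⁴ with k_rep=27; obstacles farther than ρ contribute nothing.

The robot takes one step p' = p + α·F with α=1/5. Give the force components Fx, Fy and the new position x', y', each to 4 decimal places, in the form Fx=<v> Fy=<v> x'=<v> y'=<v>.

F_att = 1/2·(g−p) = 1/2·(-1,7) = (-0.5000,3.5000)
o1: d²=225 > ρ²=20 → inactive
o2: d²=1 ≤ ρ²=20; F_rep = 27·(1,0)/1² = (27.0000,0.0000)
o3: d²=314 > ρ²=20 → inactive
F = F_att + ΣF_rep = (26.5000,3.5000)
p' = p + 1/5·F = (16.3000,-0.3000)

Fx=26.5000 Fy=3.5000 x'=16.3000 y'=-0.3000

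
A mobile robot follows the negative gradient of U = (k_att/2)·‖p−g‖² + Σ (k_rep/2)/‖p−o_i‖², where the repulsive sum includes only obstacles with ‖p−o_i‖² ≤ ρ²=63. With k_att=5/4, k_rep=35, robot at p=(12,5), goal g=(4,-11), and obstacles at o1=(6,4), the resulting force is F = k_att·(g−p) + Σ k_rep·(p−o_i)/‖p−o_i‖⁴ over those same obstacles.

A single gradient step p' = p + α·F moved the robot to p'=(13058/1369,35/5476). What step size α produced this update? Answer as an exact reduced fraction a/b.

F_att = 5/4·(g−p) = 5/4·(-8,-16) = (-10.0000,-20.0000)
o1: d²=37 ≤ ρ²=63; F_rep = 35·(6,1)/37² = (0.1534,0.0256)
F = F_att + ΣF_rep = (-9.8466,-19.9744)
Δp = p'−p = (-2.4617,-4.9936); α = Δx/Fx = (-3370/1369) / (-13480/1369) = 1/4
check: Δy/Fy = (-27345/5476) / (-27345/1369) = 1/4 ✓

α = 1/4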